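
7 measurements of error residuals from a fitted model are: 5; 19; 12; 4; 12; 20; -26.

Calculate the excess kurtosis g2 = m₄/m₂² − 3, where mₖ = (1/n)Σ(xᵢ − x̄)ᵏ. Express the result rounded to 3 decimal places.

x̄ = 6.5714
Σ(xᵢ − x̄)² = 1463.7143 ⇒ m₂ = 209.10204
Σ(xᵢ − x̄)⁴ = 1183669.6385 ⇒ m₄ = 169095.66264
m₂² = 43723.66347
g2 = m₄/m₂² − 3 = 3.86737 − 3 ≈ 0.867

0.867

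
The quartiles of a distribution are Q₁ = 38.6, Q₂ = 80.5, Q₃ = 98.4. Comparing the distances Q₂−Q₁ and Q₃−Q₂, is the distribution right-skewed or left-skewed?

Q₂ − Q₁ = 41.9;  Q₃ − Q₂ = 17.9
Q₂ − Q₁ > Q₃ − Q₂ ⇒ the lower half is more spread out ⇒ left-skewed.

left-skewed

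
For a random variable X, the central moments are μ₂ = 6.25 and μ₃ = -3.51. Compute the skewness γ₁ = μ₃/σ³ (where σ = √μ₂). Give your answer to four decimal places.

σ = √μ₂ = √6.25 = 2.50000
σ³ = μ₂^(3/2) = 15.62500
γ₁ = μ₃/σ³ = -3.51 / 15.62500 ≈ -0.2246

-0.2246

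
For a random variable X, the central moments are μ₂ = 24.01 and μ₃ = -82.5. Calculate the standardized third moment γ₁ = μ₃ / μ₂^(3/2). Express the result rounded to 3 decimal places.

σ = √μ₂ = √24.01 = 4.90000
σ³ = μ₂^(3/2) = 117.64900
γ₁ = μ₃/σ³ = -82.5 / 117.64900 ≈ -0.701

-0.701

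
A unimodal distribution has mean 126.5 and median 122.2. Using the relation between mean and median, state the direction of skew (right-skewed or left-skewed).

mean − median = 126.5 − 122.2 = 4.3
mean > median ⇒ the longer tail is on the right ⇒ right-skewed (positively skewed).

right-skewed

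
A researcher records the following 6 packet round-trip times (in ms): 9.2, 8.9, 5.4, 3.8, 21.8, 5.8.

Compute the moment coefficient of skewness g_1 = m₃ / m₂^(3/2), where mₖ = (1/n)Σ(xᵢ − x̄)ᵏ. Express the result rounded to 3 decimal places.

1.393

x̄ = (9.2 + 8.9 + 5.4 + 3.8 + 21.8 + 5.8) / 6 = 9.1500
deviations (xᵢ − x̄): 0.0500, -0.2500, -3.7500, -5.3500, 12.6500, -3.3500
Σ(xᵢ − x̄)² = 213.9950 ⇒ m₂ = 213.9950/6 = 35.66583
Σ(xᵢ − x̄)³ = 1780.8090 ⇒ m₃ = 1780.8090/6 = 296.80150
m₂^(3/2) = 35.66583^(1.5) = 212.99949
g_1 = m₃ / m₂^(3/2) = 296.80150 / 212.99949 ≈ 1.393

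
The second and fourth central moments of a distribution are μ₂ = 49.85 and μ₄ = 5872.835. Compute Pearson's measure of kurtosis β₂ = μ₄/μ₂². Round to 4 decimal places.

2.3633

μ₂² = 49.85² = 2485.02250
μ₄/μ₂² = 5872.835 / 2485.02250 = 2.36329
β₂ ≈ 2.3633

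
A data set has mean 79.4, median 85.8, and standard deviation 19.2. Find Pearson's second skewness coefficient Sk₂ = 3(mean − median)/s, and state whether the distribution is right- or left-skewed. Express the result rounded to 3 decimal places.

Sk₂ = 3(79.4 − 85.8) / 19.2 = 3 × -6.4000 / 19.2
    = -19.2000 / 19.2 ≈ -1.000
Sk₂ < 0 ⇒ mean < median ⇒ left-skewed (negative skew).

-1.000, left-skewed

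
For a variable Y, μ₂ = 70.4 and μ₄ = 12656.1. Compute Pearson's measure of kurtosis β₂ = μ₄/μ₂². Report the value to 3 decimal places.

2.554

μ₂² = 70.4² = 4956.16000
μ₄/μ₂² = 12656.1 / 4956.16000 = 2.55361
β₂ ≈ 2.554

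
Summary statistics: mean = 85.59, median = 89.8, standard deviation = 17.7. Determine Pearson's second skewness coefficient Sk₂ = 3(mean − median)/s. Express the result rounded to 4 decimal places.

-0.7136

Sk₂ = 3(85.59 − 89.8) / 17.7 = 3 × -4.2100 / 17.7
    = -12.6300 / 17.7 ≈ -0.7136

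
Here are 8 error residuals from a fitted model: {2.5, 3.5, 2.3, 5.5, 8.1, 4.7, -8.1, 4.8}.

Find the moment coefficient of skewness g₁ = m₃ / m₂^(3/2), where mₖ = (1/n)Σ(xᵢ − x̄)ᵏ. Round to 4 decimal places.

-1.5920

x̄ = (2.5 + 3.5 + 2.3 + 5.5 + 8.1 + 4.7 - 8.1 + 4.8) / 8 = 2.9125
deviations (xᵢ − x̄): -0.4125, 0.5875, -0.6125, 2.5875, 5.1875, 1.7875, -11.0125, 1.8875
Σ(xᵢ − x̄)² = 162.5287 ⇒ m₂ = 162.5287/8 = 20.31609
Σ(xᵢ − x̄)³ = -1166.2838 ⇒ m₃ = -1166.2838/8 = -145.78548
m₂^(3/2) = 20.31609^(1.5) = 91.57150
g₁ = m₃ / m₂^(3/2) = -145.78548 / 91.57150 ≈ -1.5920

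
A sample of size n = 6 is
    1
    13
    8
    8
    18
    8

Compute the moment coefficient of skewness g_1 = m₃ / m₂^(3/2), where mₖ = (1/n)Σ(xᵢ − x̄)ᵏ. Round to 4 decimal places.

0.1343

x̄ = (1 + 13 + 8 + 8 + 18 + 8) / 6 = 9.3333
deviations (xᵢ − x̄): -8.3333, 3.6667, -1.3333, -1.3333, 8.6667, -1.3333
Σ(xᵢ − x̄)² = 163.3333 ⇒ m₂ = 163.3333/6 = 27.22222
Σ(xᵢ − x̄)³ = 114.4444 ⇒ m₃ = 114.4444/6 = 19.07407
m₂^(3/2) = 27.22222^(1.5) = 142.03173
g_1 = m₃ / m₂^(3/2) = 19.07407 / 142.03173 ≈ 0.1343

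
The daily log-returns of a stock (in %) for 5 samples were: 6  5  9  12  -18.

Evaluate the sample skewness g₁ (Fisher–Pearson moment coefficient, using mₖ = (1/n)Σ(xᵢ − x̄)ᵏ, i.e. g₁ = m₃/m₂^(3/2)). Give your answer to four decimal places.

x̄ = (6 + 5 + 9 + 12 - 18) / 5 = 2.8000
deviations (xᵢ − x̄): 3.2000, 2.2000, 6.2000, 9.2000, -20.8000
Σ(xᵢ − x̄)² = 570.8000 ⇒ m₂ = 570.8000/5 = 114.16000
Σ(xᵢ − x̄)³ = -7938.4800 ⇒ m₃ = -7938.4800/5 = -1587.69600
m₂^(3/2) = 114.16000^(1.5) = 1219.75032
g₁ = m₃ / m₂^(3/2) = -1587.69600 / 1219.75032 ≈ -1.3017

-1.3017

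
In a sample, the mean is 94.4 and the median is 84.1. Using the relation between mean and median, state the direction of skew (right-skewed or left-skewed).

mean − median = 94.4 − 84.1 = 10.3
mean > median ⇒ the longer tail is on the right ⇒ right-skewed (positively skewed).

right-skewed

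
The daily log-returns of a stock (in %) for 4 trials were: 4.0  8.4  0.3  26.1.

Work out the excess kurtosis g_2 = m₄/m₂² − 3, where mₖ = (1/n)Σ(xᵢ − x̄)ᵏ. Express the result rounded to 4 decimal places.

-0.8808

x̄ = 9.7000
Σ(xᵢ − x̄)² = 391.5000 ⇒ m₂ = 97.87500
Σ(xᵢ − x̄)⁴ = 81205.4274 ⇒ m₄ = 20301.35685
m₂² = 9579.51563
g_2 = m₄/m₂² − 3 = 2.11925 − 3 ≈ -0.8808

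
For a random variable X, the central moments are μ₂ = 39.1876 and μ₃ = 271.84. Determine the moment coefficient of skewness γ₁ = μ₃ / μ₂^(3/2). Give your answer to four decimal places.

σ = √μ₂ = √39.1876 = 6.26000
σ³ = μ₂^(3/2) = 245.31438
γ₁ = μ₃/σ³ = 271.84 / 245.31438 ≈ 1.1081

1.1081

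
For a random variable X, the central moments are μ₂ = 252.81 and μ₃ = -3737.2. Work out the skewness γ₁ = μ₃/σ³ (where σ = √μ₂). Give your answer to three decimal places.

-0.930

σ = √μ₂ = √252.81 = 15.90000
σ³ = μ₂^(3/2) = 4019.67900
γ₁ = μ₃/σ³ = -3737.2 / 4019.67900 ≈ -0.930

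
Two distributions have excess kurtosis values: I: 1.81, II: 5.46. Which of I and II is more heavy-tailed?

Higher excess kurtosis ⇒ heavier tails relative to the normal distribution.
1.81 vs 5.46: the larger is 5.46, so II has heavier tails.

II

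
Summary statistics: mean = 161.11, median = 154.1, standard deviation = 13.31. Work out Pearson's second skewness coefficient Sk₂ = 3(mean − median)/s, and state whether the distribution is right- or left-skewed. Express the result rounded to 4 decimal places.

1.5800, right-skewed

Sk₂ = 3(161.11 − 154.1) / 13.31 = 3 × 7.0100 / 13.31
    = 21.0300 / 13.31 ≈ 1.5800
Sk₂ > 0 ⇒ mean > median ⇒ right-skewed (positive skew).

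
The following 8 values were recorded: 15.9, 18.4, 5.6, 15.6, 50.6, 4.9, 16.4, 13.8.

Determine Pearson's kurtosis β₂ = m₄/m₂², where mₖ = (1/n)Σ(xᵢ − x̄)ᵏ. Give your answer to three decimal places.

x̄ = 17.6500
Σ(xᵢ − x̄)² = 1417.6800 ⇒ m₂ = 177.21000
Σ(xᵢ − x̄)⁴ = 1226509.7552 ⇒ m₄ = 153313.71939
m₂² = 31403.38410
β₂ = m₄/m₂² = 153313.71939 / 31403.38410 ≈ 4.882

4.882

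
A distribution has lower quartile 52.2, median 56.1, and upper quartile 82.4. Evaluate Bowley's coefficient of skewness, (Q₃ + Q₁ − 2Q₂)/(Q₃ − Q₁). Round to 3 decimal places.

0.742

numerator: Q₃ + Q₁ − 2Q₂ = 82.4 + 52.2 − 2×56.1 = 22.4000
denominator: Q₃ − Q₁ = 82.4 − 52.2 = 30.2000
Bowley skewness = 22.4000 / 30.2000 ≈ 0.742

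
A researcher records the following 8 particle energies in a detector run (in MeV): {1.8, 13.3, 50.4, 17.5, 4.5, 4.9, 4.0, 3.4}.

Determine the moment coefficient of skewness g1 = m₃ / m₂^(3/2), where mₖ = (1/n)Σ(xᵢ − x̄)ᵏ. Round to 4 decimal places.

1.8136

x̄ = (1.8 + 13.3 + 50.4 + 17.5 + 4.5 + 4.9 + 4.0 + 3.4) / 8 = 12.4750
deviations (xᵢ − x̄): -10.6750, 0.8250, 37.9250, 5.0250, -7.9750, -7.5750, -8.4750, -9.0750
Σ(xᵢ − x̄)² = 1853.3550 ⇒ m₂ = 1853.3550/8 = 231.66937
Σ(xᵢ − x̄)³ = 51160.7377 ⇒ m₃ = 51160.7377/8 = 6395.09222
m₂^(3/2) = 231.66937^(1.5) = 3526.16752
g1 = m₃ / m₂^(3/2) = 6395.09222 / 3526.16752 ≈ 1.8136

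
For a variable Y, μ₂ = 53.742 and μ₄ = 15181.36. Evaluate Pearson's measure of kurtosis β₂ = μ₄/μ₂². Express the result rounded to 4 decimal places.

μ₂² = 53.742² = 2888.20256
μ₄/μ₂² = 15181.36 / 2888.20256 = 5.25633
β₂ ≈ 5.2563

5.2563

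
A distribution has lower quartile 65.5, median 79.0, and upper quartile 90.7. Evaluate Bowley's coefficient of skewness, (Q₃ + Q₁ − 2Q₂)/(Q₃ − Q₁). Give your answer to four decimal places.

-0.0714

numerator: Q₃ + Q₁ − 2Q₂ = 90.7 + 65.5 − 2×79.0 = -1.8000
denominator: Q₃ − Q₁ = 90.7 − 65.5 = 25.2000
Bowley skewness = -1.8000 / 25.2000 ≈ -0.0714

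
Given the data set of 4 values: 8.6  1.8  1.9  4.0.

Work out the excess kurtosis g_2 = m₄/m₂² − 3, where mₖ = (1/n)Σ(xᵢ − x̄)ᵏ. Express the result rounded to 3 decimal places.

x̄ = 4.0750
Σ(xᵢ − x̄)² = 30.3875 ⇒ m₂ = 7.59687
Σ(xᵢ − x̄)⁴ = 468.4172 ⇒ m₄ = 117.10429
m₂² = 57.71251
g_2 = m₄/m₂² − 3 = 2.02910 − 3 ≈ -0.971

-0.971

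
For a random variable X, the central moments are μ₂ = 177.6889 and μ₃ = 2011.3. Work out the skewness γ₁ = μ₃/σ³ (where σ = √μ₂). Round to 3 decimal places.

0.849

σ = √μ₂ = √177.6889 = 13.33000
σ³ = μ₂^(3/2) = 2368.59304
γ₁ = μ₃/σ³ = 2011.3 / 2368.59304 ≈ 0.849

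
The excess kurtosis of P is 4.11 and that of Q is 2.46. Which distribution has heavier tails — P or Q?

P

Higher excess kurtosis ⇒ heavier tails relative to the normal distribution.
4.11 vs 2.46: the larger is 4.11, so P has heavier tails.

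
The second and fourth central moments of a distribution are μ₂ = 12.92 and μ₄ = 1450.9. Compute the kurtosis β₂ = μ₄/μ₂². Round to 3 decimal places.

8.692

μ₂² = 12.92² = 166.92640
μ₄/μ₂² = 1450.9 / 166.92640 = 8.69185
β₂ ≈ 8.692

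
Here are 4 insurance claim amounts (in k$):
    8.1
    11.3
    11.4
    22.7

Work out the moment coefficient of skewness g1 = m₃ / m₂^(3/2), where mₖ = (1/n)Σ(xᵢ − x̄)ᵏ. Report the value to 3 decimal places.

x̄ = (8.1 + 11.3 + 11.4 + 22.7) / 4 = 13.3750
deviations (xᵢ − x̄): -5.2750, -2.0750, -1.9750, 9.3250
Σ(xᵢ − x̄)² = 122.9875 ⇒ m₂ = 122.9875/4 = 30.74687
Σ(xᵢ − x̄)³ = 647.4431 ⇒ m₃ = 647.4431/4 = 161.86078
m₂^(3/2) = 30.74687^(1.5) = 170.49101
g1 = m₃ / m₂^(3/2) = 161.86078 / 170.49101 ≈ 0.949

0.949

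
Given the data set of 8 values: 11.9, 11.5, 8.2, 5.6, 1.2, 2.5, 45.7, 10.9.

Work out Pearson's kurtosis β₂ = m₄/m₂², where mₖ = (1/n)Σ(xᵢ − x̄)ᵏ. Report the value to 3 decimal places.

x̄ = 12.1875
Σ(xᵢ − x̄)² = 1399.1688 ⇒ m₂ = 174.89609
Σ(xᵢ − x̄)⁴ = 1286846.7622 ⇒ m₄ = 160855.84527
m₂² = 30588.64361
β₂ = m₄/m₂² = 160855.84527 / 30588.64361 ≈ 5.259

5.259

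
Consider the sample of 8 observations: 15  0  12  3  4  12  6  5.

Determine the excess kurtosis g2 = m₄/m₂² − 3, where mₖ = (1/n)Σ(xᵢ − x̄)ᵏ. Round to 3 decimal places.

x̄ = 7.1250
Σ(xᵢ − x̄)² = 192.8750 ⇒ m₂ = 24.10938
Σ(xᵢ − x̄)⁴ = 7959.5879 ⇒ m₄ = 994.94849
m₂² = 581.26196
g2 = m₄/m₂² − 3 = 1.71170 − 3 ≈ -1.288

-1.288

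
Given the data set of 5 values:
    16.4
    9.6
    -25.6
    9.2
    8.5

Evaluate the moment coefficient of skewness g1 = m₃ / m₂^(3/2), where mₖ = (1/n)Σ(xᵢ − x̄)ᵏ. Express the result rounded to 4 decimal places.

x̄ = (16.4 + 9.6 - 25.6 + 9.2 + 8.5) / 5 = 3.6200
deviations (xᵢ − x̄): 12.7800, 5.9800, -29.2200, 5.5800, 4.8800
Σ(xᵢ − x̄)² = 1107.8480 ⇒ m₂ = 1107.8480/5 = 221.56960
Σ(xᵢ − x̄)³ = -22357.1419 ⇒ m₃ = -22357.1419/5 = -4471.42838
m₂^(3/2) = 221.56960^(1.5) = 3298.11094
g1 = m₃ / m₂^(3/2) = -4471.42838 / 3298.11094 ≈ -1.3558

-1.3558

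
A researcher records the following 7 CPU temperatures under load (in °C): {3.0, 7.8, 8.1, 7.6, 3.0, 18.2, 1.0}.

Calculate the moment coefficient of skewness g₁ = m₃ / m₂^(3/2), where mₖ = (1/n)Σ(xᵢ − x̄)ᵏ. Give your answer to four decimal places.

1.0521

x̄ = (3.0 + 7.8 + 8.1 + 7.6 + 3.0 + 18.2 + 1.0) / 7 = 6.9571
deviations (xᵢ − x̄): -3.9571, 0.8429, 1.1429, 0.6429, -3.9571, 11.2429, -5.9571
Σ(xᵢ − x̄)² = 195.6371 ⇒ m₂ = 195.6371/7 = 27.94816
Σ(xᵢ − x̄)³ = 1088.1409 ⇒ m₃ = 1088.1409/7 = 155.44870
m₂^(3/2) = 27.94816^(1.5) = 147.75082
g₁ = m₃ / m₂^(3/2) = 155.44870 / 147.75082 ≈ 1.0521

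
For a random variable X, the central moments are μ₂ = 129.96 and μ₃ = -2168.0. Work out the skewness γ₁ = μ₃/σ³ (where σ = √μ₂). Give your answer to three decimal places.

-1.463

σ = √μ₂ = √129.96 = 11.40000
σ³ = μ₂^(3/2) = 1481.54400
γ₁ = μ₃/σ³ = -2168.0 / 1481.54400 ≈ -1.463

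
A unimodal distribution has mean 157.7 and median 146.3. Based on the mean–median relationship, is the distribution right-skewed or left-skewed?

mean − median = 157.7 − 146.3 = 11.4
mean > median ⇒ the longer tail is on the right ⇒ right-skewed (positively skewed).

right-skewed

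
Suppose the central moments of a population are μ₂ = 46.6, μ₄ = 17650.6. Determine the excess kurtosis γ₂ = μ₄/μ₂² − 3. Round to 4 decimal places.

5.1281

μ₂² = 46.6² = 2171.56000
μ₄/μ₂² = 17650.6 / 2171.56000 = 8.12807
γ₂ = 8.12807 − 3 ≈ 5.1281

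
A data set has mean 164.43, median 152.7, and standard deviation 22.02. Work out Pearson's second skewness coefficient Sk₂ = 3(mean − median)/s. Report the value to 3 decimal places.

Sk₂ = 3(164.43 − 152.7) / 22.02 = 3 × 11.7300 / 22.02
    = 35.1900 / 22.02 ≈ 1.598

1.598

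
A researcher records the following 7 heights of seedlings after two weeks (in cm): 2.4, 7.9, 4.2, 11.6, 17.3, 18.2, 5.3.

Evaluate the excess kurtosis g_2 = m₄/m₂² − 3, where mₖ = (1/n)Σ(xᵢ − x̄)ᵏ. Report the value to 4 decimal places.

x̄ = 9.5571
Σ(xᵢ − x̄)² = 239.6171 ⇒ m₂ = 34.23102
Σ(xᵢ − x̄)⁴ = 12975.1710 ⇒ m₄ = 1853.59586
m₂² = 1171.76276
g_2 = m₄/m₂² − 3 = 1.58189 − 3 ≈ -1.4181

-1.4181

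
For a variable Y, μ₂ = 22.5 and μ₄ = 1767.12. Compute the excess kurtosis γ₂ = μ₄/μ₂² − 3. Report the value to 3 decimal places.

0.491

μ₂² = 22.5² = 506.25000
μ₄/μ₂² = 1767.12 / 506.25000 = 3.49061
γ₂ = 3.49061 − 3 ≈ 0.491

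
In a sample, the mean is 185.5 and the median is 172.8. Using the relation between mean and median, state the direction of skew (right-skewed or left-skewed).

mean − median = 185.5 − 172.8 = 12.7
mean > median ⇒ the longer tail is on the right ⇒ right-skewed (positively skewed).

right-skewed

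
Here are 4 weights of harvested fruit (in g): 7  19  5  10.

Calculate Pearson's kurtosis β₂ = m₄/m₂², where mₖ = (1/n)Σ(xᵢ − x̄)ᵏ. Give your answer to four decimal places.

2.0454

x̄ = 10.2500
Σ(xᵢ − x̄)² = 114.7500 ⇒ m₂ = 28.68750
Σ(xᵢ − x̄)⁴ = 6733.0781 ⇒ m₄ = 1683.26953
m₂² = 822.97266
β₂ = m₄/m₂² = 1683.26953 / 822.97266 ≈ 2.0454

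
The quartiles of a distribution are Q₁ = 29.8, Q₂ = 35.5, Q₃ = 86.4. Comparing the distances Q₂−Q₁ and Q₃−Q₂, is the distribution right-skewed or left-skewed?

right-skewed

Q₂ − Q₁ = 5.7;  Q₃ − Q₂ = 50.9
Q₃ − Q₂ > Q₂ − Q₁ ⇒ the upper half is more spread out ⇒ right-skewed.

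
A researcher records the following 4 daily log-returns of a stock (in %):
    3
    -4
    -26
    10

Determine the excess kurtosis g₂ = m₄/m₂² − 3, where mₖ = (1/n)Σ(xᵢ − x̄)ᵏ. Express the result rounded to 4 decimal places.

-0.9831

x̄ = -4.2500
Σ(xᵢ − x̄)² = 728.7500 ⇒ m₂ = 182.18750
Σ(xᵢ − x̄)⁴ = 267785.3281 ⇒ m₄ = 66946.33203
m₂² = 33192.28516
g₂ = m₄/m₂² − 3 = 2.01692 − 3 ≈ -0.9831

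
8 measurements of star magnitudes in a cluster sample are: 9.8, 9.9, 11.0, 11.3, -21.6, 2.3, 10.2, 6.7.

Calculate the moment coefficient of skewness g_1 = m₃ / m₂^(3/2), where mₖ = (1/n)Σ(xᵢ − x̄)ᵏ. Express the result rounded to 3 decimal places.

-1.978

x̄ = (9.8 + 9.9 + 11.0 + 11.3 - 21.6 + 2.3 + 10.2 + 6.7) / 8 = 4.9500
deviations (xᵢ − x̄): 4.8500, 4.9500, 6.0500, 6.3500, -26.5500, -2.6500, 5.2500, 1.7500
Σ(xᵢ − x̄)² = 867.5000 ⇒ m₂ = 867.5000/8 = 108.43750
Σ(xᵢ − x̄)³ = -17870.8440 ⇒ m₃ = -17870.8440/8 = -2233.85550
m₂^(3/2) = 108.43750^(1.5) = 1129.19578
g_1 = m₃ / m₂^(3/2) = -2233.85550 / 1129.19578 ≈ -1.978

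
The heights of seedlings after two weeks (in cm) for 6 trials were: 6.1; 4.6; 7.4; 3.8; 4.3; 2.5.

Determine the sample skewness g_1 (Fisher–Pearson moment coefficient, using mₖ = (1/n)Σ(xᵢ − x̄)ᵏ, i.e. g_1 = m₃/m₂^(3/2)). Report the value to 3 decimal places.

0.304

x̄ = (6.1 + 4.6 + 7.4 + 3.8 + 4.3 + 2.5) / 6 = 4.7833
deviations (xᵢ − x̄): 1.3167, -0.1833, 2.6167, -0.9833, -0.4833, -2.2833
Σ(xᵢ − x̄)² = 15.0283 ⇒ m₂ = 15.0283/6 = 2.50472
Σ(xᵢ − x̄)³ = 7.2244 ⇒ m₃ = 7.2244/6 = 1.20407
m₂^(3/2) = 2.50472^(1.5) = 3.96405
g_1 = m₃ / m₂^(3/2) = 1.20407 / 3.96405 ≈ 0.304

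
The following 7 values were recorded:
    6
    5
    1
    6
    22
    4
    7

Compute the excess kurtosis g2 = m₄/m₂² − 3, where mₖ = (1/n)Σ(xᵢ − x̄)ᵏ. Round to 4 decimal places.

x̄ = 7.2857
Σ(xᵢ − x̄)² = 275.4286 ⇒ m₂ = 39.34694
Σ(xᵢ − x̄)⁴ = 48587.0437 ⇒ m₄ = 6941.00625
m₂² = 1548.18159
g2 = m₄/m₂² − 3 = 4.48333 − 3 ≈ 1.4833

1.4833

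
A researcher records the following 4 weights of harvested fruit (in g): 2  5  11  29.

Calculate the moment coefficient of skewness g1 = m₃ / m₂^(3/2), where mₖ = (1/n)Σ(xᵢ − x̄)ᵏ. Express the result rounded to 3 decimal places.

x̄ = (2 + 5 + 11 + 29) / 4 = 11.7500
deviations (xᵢ − x̄): -9.7500, -6.7500, -0.7500, 17.2500
Σ(xᵢ − x̄)² = 438.7500 ⇒ m₂ = 438.7500/4 = 109.68750
Σ(xᵢ − x̄)³ = 3898.1250 ⇒ m₃ = 3898.1250/4 = 974.53125
m₂^(3/2) = 109.68750^(1.5) = 1148.77693
g1 = m₃ / m₂^(3/2) = 974.53125 / 1148.77693 ≈ 0.848

0.848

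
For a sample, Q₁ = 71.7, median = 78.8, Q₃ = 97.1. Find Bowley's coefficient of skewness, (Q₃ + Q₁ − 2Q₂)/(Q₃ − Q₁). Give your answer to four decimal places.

numerator: Q₃ + Q₁ − 2Q₂ = 97.1 + 71.7 − 2×78.8 = 11.2000
denominator: Q₃ − Q₁ = 97.1 − 71.7 = 25.4000
Bowley skewness = 11.2000 / 25.4000 ≈ 0.4409

0.4409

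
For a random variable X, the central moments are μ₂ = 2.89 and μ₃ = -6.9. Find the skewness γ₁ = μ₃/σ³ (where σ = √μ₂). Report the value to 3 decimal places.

σ = √μ₂ = √2.89 = 1.70000
σ³ = μ₂^(3/2) = 4.91300
γ₁ = μ₃/σ³ = -6.9 / 4.91300 ≈ -1.404

-1.404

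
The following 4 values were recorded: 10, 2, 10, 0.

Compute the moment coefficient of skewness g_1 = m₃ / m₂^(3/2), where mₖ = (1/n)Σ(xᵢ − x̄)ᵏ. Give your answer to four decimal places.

x̄ = (10 + 2 + 10 + 0) / 4 = 5.5000
deviations (xᵢ − x̄): 4.5000, -3.5000, 4.5000, -5.5000
Σ(xᵢ − x̄)² = 83.0000 ⇒ m₂ = 83.0000/4 = 20.75000
Σ(xᵢ − x̄)³ = -27.0000 ⇒ m₃ = -27.0000/4 = -6.75000
m₂^(3/2) = 20.75000^(1.5) = 94.52075
g_1 = m₃ / m₂^(3/2) = -6.75000 / 94.52075 ≈ -0.0714

-0.0714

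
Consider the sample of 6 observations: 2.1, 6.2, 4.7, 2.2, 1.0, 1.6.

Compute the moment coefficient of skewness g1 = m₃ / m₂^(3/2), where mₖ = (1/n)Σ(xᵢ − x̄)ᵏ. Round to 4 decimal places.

x̄ = (2.1 + 6.2 + 4.7 + 2.2 + 1.0 + 1.6) / 6 = 2.9667
deviations (xᵢ − x̄): -0.8667, 3.2333, 1.7333, -0.7667, -1.9667, -1.3667
Σ(xᵢ − x̄)² = 20.5333 ⇒ m₂ = 20.5333/6 = 3.42222
Σ(xᵢ − x̄)³ = 27.7496 ⇒ m₃ = 27.7496/6 = 4.62493
m₂^(3/2) = 3.42222^(1.5) = 6.33085
g1 = m₃ / m₂^(3/2) = 4.62493 / 6.33085 ≈ 0.7305

0.7305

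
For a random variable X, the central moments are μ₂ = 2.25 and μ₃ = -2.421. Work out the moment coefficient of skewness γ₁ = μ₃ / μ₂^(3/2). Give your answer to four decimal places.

-0.7173

σ = √μ₂ = √2.25 = 1.50000
σ³ = μ₂^(3/2) = 3.37500
γ₁ = μ₃/σ³ = -2.421 / 3.37500 ≈ -0.7173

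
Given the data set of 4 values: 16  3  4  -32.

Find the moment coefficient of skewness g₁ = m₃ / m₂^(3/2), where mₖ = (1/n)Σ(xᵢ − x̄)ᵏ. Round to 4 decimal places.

x̄ = (16 + 3 + 4 - 32) / 4 = -2.2500
deviations (xᵢ − x̄): 18.2500, 5.2500, 6.2500, -29.7500
Σ(xᵢ − x̄)² = 1284.7500 ⇒ m₂ = 1284.7500/4 = 321.18750
Σ(xᵢ − x̄)³ = -19863.3750 ⇒ m₃ = -19863.3750/4 = -4965.84375
m₂^(3/2) = 321.18750^(1.5) = 5756.22753
g₁ = m₃ / m₂^(3/2) = -4965.84375 / 5756.22753 ≈ -0.8627

-0.8627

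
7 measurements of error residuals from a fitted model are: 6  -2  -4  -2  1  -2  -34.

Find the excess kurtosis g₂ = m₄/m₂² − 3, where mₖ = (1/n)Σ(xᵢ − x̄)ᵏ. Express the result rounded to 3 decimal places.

x̄ = -5.2857
Σ(xᵢ − x̄)² = 1025.4286 ⇒ m₂ = 146.48980
Σ(xᵢ − x̄)⁴ = 697952.9621 ⇒ m₄ = 99707.56601
m₂² = 21459.26031
g₂ = m₄/m₂² − 3 = 4.64637 − 3 ≈ 1.646

1.646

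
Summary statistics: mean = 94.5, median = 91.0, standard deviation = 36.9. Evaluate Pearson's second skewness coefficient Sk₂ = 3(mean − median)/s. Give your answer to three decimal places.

0.285

Sk₂ = 3(94.5 − 91.0) / 36.9 = 3 × 3.5000 / 36.9
    = 10.5000 / 36.9 ≈ 0.285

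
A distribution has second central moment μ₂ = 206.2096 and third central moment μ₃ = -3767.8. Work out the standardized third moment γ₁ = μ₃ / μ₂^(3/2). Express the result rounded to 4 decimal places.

σ = √μ₂ = √206.2096 = 14.36000
σ³ = μ₂^(3/2) = 2961.16986
γ₁ = μ₃/σ³ = -3767.8 / 2961.16986 ≈ -1.2724

-1.2724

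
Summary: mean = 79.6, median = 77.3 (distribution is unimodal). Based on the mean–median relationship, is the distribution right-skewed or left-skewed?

right-skewed

mean − median = 79.6 − 77.3 = 2.3
mean > median ⇒ the longer tail is on the right ⇒ right-skewed (positively skewed).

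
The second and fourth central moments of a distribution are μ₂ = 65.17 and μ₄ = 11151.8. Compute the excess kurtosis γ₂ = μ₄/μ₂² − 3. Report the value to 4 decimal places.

μ₂² = 65.17² = 4247.12890
μ₄/μ₂² = 11151.8 / 4247.12890 = 2.62573
γ₂ = 2.62573 − 3 ≈ -0.3743

-0.3743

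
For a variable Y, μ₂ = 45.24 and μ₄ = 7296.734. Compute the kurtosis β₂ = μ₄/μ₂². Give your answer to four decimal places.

3.5652

μ₂² = 45.24² = 2046.65760
μ₄/μ₂² = 7296.734 / 2046.65760 = 3.56520
β₂ ≈ 3.5652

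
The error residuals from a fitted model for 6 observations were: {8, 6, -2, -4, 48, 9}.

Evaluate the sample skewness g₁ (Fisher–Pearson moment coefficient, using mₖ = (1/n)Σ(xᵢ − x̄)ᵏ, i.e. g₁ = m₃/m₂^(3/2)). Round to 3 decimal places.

x̄ = (8 + 6 - 2 - 4 + 48 + 9) / 6 = 10.8333
deviations (xᵢ − x̄): -2.8333, -4.8333, -12.8333, -14.8333, 37.1667, -1.8333
Σ(xᵢ − x̄)² = 1800.8333 ⇒ m₂ = 1800.8333/6 = 300.13889
Σ(xᵢ − x̄)³ = 45821.4444 ⇒ m₃ = 45821.4444/6 = 7636.90741
m₂^(3/2) = 300.13889^(1.5) = 5199.76128
g₁ = m₃ / m₂^(3/2) = 7636.90741 / 5199.76128 ≈ 1.469

1.469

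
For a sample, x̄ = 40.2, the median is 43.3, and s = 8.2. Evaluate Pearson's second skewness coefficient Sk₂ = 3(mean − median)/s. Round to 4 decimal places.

Sk₂ = 3(40.2 − 43.3) / 8.2 = 3 × -3.1000 / 8.2
    = -9.3000 / 8.2 ≈ -1.1341

-1.1341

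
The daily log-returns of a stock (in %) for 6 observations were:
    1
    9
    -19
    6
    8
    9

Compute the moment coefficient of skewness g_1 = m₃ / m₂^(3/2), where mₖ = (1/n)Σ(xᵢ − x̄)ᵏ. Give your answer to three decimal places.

x̄ = (1 + 9 - 19 + 6 + 8 + 9) / 6 = 2.3333
deviations (xᵢ − x̄): -1.3333, 6.6667, -21.3333, 3.6667, 5.6667, 6.6667
Σ(xᵢ − x̄)² = 591.3333 ⇒ m₂ = 591.3333/6 = 98.55556
Σ(xᵢ − x̄)³ = -8887.5556 ⇒ m₃ = -8887.5556/6 = -1481.25926
m₂^(3/2) = 98.55556^(1.5) = 978.41176
g_1 = m₃ / m₂^(3/2) = -1481.25926 / 978.41176 ≈ -1.514

-1.514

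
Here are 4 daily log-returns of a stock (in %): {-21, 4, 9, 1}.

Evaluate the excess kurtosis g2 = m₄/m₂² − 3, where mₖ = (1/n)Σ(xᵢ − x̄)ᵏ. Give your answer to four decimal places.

x̄ = -1.7500
Σ(xᵢ − x̄)² = 526.7500 ⇒ m₂ = 131.68750
Σ(xᵢ − x̄)⁴ = 151821.5781 ⇒ m₄ = 37955.39453
m₂² = 17341.59766
g2 = m₄/m₂² − 3 = 2.18869 − 3 ≈ -0.8113

-0.8113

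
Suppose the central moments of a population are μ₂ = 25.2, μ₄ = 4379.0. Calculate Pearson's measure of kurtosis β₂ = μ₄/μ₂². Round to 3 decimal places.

μ₂² = 25.2² = 635.04000
μ₄/μ₂² = 4379.0 / 635.04000 = 6.89563
β₂ ≈ 6.896

6.896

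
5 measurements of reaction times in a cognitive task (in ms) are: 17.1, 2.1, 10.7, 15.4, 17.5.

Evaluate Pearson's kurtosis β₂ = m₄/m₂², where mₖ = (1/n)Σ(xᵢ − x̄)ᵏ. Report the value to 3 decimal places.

x̄ = 12.5600
Σ(xᵢ − x̄)² = 165.9520 ⇒ m₂ = 33.19040
Σ(xᵢ − x̄)⁴ = 13068.2947 ⇒ m₄ = 2613.65894
m₂² = 1101.60265
β₂ = m₄/m₂² = 2613.65894 / 1101.60265 ≈ 2.373

2.373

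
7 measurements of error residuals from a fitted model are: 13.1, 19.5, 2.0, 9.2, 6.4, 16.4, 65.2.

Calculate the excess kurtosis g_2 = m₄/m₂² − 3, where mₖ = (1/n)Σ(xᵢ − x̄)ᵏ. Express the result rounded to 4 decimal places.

1.4830

x̄ = 18.8286
Σ(xᵢ − x̄)² = 2719.8543 ⇒ m₂ = 388.55061
Σ(xᵢ − x̄)⁴ = 4737600.9016 ⇒ m₄ = 676800.12880
m₂² = 150971.57828
g_2 = m₄/m₂² − 3 = 4.48296 − 3 ≈ 1.4830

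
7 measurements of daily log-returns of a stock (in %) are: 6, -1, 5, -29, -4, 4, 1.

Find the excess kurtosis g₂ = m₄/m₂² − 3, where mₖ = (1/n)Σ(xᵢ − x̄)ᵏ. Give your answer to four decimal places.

1.4089

x̄ = -2.5714
Σ(xᵢ − x̄)² = 889.7143 ⇒ m₂ = 127.10204
Σ(xᵢ − x̄)⁴ = 498581.3528 ⇒ m₄ = 71225.90754
m₂² = 16154.92878
g₂ = m₄/m₂² − 3 = 4.40893 − 3 ≈ 1.4089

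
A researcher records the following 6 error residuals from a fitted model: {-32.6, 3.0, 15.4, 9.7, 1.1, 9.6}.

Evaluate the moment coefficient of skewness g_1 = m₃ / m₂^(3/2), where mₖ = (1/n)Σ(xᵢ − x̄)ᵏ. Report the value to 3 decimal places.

-1.439

x̄ = (-32.6 + 3.0 + 15.4 + 9.7 + 1.1 + 9.6) / 6 = 1.0333
deviations (xᵢ − x̄): -33.6333, 1.9667, 14.3667, 8.6667, 0.0667, 8.5667
Σ(xᵢ − x̄)² = 1489.9733 ⇒ m₂ = 1489.9733/6 = 248.32889
Σ(xᵢ − x̄)³ = -33793.5096 ⇒ m₃ = -33793.5096/6 = -5632.25159
m₂^(3/2) = 248.32889^(1.5) = 3913.27950
g_1 = m₃ / m₂^(3/2) = -5632.25159 / 3913.27950 ≈ -1.439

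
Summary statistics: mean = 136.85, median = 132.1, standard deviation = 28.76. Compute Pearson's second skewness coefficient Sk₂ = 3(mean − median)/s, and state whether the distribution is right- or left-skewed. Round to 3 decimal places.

0.495, right-skewed

Sk₂ = 3(136.85 − 132.1) / 28.76 = 3 × 4.7500 / 28.76
    = 14.2500 / 28.76 ≈ 0.495
Sk₂ > 0 ⇒ mean > median ⇒ right-skewed (positive skew).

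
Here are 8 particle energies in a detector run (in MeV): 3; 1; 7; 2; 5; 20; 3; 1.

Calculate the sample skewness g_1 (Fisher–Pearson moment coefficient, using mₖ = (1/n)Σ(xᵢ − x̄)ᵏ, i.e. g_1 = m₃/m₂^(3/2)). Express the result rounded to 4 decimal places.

1.8379

x̄ = (3 + 1 + 7 + 2 + 5 + 20 + 3 + 1) / 8 = 5.2500
deviations (xᵢ − x̄): -2.2500, -4.2500, 1.7500, -3.2500, -0.2500, 14.7500, -2.2500, -4.2500
Σ(xᵢ − x̄)² = 277.5000 ⇒ m₂ = 277.5000/8 = 34.68750
Σ(xᵢ − x̄)³ = 3003.7500 ⇒ m₃ = 3003.7500/8 = 375.46875
m₂^(3/2) = 34.68750^(1.5) = 204.29583
g_1 = m₃ / m₂^(3/2) = 375.46875 / 204.29583 ≈ 1.8379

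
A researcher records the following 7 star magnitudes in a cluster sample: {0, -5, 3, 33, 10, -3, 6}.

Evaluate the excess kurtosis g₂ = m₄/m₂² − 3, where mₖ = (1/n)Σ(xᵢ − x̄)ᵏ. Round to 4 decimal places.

x̄ = 6.2857
Σ(xᵢ − x̄)² = 991.4286 ⇒ m₂ = 141.63265
Σ(xᵢ − x̄)⁴ = 534825.7376 ⇒ m₄ = 76403.67680
m₂² = 20059.80841
g₂ = m₄/m₂² − 3 = 3.80879 − 3 ≈ 0.8088

0.8088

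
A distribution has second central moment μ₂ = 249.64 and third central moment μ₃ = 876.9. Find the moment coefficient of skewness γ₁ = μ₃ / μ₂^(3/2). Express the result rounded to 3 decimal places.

0.222

σ = √μ₂ = √249.64 = 15.80000
σ³ = μ₂^(3/2) = 3944.31200
γ₁ = μ₃/σ³ = 876.9 / 3944.31200 ≈ 0.222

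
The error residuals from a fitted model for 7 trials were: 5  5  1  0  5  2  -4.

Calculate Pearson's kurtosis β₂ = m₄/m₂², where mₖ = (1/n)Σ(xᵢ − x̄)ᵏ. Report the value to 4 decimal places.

x̄ = 2.0000
Σ(xᵢ − x̄)² = 68.0000 ⇒ m₂ = 9.71429
Σ(xᵢ − x̄)⁴ = 1556.0000 ⇒ m₄ = 222.28571
m₂² = 94.36735
β₂ = m₄/m₂² = 222.28571 / 94.36735 ≈ 2.3555

2.3555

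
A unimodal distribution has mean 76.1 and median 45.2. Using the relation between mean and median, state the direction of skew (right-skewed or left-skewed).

mean − median = 76.1 − 45.2 = 30.9
mean > median ⇒ the longer tail is on the right ⇒ right-skewed (positively skewed).

right-skewed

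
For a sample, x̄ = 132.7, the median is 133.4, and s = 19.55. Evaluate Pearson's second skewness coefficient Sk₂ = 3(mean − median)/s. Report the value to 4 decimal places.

Sk₂ = 3(132.7 − 133.4) / 19.55 = 3 × -0.7000 / 19.55
    = -2.1000 / 19.55 ≈ -0.1074

-0.1074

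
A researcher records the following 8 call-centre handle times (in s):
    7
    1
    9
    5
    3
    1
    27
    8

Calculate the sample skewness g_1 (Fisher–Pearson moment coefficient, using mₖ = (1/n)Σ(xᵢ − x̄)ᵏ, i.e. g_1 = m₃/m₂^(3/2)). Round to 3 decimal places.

1.695

x̄ = (7 + 1 + 9 + 5 + 3 + 1 + 27 + 8) / 8 = 7.6250
deviations (xᵢ − x̄): -0.6250, -6.6250, 1.3750, -2.6250, -4.6250, -6.6250, 19.3750, 0.3750
Σ(xᵢ − x̄)² = 493.8750 ⇒ m₂ = 493.8750/8 = 61.73438
Σ(xᵢ − x̄)³ = 6577.0313 ⇒ m₃ = 6577.0313/8 = 822.12891
m₂^(3/2) = 61.73438^(1.5) = 485.05455
g_1 = m₃ / m₂^(3/2) = 822.12891 / 485.05455 ≈ 1.695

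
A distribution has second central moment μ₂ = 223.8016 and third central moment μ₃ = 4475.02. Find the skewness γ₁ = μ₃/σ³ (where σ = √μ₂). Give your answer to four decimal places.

1.3366

σ = √μ₂ = √223.8016 = 14.96000
σ³ = μ₂^(3/2) = 3348.07194
γ₁ = μ₃/σ³ = 4475.02 / 3348.07194 ≈ 1.3366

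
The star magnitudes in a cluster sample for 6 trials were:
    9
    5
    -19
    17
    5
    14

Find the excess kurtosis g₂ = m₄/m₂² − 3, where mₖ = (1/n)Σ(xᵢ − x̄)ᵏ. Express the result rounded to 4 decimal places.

x̄ = 5.1667
Σ(xᵢ − x̄)² = 816.8333 ⇒ m₂ = 136.13889
Σ(xᵢ − x̄)⁴ = 367000.4861 ⇒ m₄ = 61166.74769
m₂² = 18533.79707
g₂ = m₄/m₂² − 3 = 3.30028 − 3 ≈ 0.3003

0.3003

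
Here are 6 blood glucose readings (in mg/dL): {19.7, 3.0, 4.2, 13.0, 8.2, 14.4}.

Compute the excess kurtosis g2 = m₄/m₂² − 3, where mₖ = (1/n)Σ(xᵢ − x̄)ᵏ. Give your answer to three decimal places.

-1.287

x̄ = 10.4167
Σ(xᵢ − x̄)² = 207.2883 ⇒ m₂ = 34.54806
Σ(xᵢ − x̄)⁴ = 12266.8311 ⇒ m₄ = 2044.47185
m₂² = 1193.56814
g2 = m₄/m₂² − 3 = 1.71291 − 3 ≈ -1.287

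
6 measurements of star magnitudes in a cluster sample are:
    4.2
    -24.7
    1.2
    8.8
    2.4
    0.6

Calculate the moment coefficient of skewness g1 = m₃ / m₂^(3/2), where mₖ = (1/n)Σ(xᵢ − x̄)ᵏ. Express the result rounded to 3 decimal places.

-1.530

x̄ = (4.2 - 24.7 + 1.2 + 8.8 + 2.4 + 0.6) / 6 = -1.2500
deviations (xᵢ − x̄): 5.4500, -23.4500, 2.4500, 10.0500, 3.6500, 1.8500
Σ(xᵢ − x̄)² = 703.3550 ⇒ m₂ = 703.3550/6 = 117.22583
Σ(xᵢ − x̄)³ = -11648.5950 ⇒ m₃ = -11648.5950/6 = -1941.43250
m₂^(3/2) = 117.22583^(1.5) = 1269.21441
g1 = m₃ / m₂^(3/2) = -1941.43250 / 1269.21441 ≈ -1.530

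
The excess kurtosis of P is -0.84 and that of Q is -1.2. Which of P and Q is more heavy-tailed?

Higher excess kurtosis ⇒ heavier tails relative to the normal distribution.
-0.84 vs -1.2: the larger is -0.84, so P has heavier tails.

P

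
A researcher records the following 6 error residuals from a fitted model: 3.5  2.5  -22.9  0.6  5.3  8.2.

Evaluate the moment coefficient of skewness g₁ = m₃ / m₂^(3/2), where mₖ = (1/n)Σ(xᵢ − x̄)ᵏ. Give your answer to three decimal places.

-1.577

x̄ = (3.5 + 2.5 - 22.9 + 0.6 + 5.3 + 8.2) / 6 = -0.4667
deviations (xᵢ − x̄): 3.9667, 2.9667, -22.4333, 1.0667, 5.7667, 8.6667
Σ(xᵢ − x̄)² = 637.2933 ⇒ m₂ = 637.2933/6 = 106.21556
Σ(xᵢ − x̄)³ = -10357.2076 ⇒ m₃ = -10357.2076/6 = -1726.20126
m₂^(3/2) = 106.21556^(1.5) = 1094.66741
g₁ = m₃ / m₂^(3/2) = -1726.20126 / 1094.66741 ≈ -1.577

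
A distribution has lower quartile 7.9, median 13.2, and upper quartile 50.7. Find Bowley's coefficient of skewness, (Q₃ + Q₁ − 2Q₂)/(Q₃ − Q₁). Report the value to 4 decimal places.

numerator: Q₃ + Q₁ − 2Q₂ = 50.7 + 7.9 − 2×13.2 = 32.2000
denominator: Q₃ − Q₁ = 50.7 − 7.9 = 42.8000
Bowley skewness = 32.2000 / 42.8000 ≈ 0.7523

0.7523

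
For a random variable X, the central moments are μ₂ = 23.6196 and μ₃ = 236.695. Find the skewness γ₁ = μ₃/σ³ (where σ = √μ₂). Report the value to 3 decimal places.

2.062

σ = √μ₂ = √23.6196 = 4.86000
σ³ = μ₂^(3/2) = 114.79126
γ₁ = μ₃/σ³ = 236.695 / 114.79126 ≈ 2.062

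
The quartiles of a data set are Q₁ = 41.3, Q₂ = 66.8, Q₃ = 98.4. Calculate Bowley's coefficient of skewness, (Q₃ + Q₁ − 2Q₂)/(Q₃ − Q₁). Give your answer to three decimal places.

numerator: Q₃ + Q₁ − 2Q₂ = 98.4 + 41.3 − 2×66.8 = 6.1000
denominator: Q₃ − Q₁ = 98.4 − 41.3 = 57.1000
Bowley skewness = 6.1000 / 57.1000 ≈ 0.107

0.107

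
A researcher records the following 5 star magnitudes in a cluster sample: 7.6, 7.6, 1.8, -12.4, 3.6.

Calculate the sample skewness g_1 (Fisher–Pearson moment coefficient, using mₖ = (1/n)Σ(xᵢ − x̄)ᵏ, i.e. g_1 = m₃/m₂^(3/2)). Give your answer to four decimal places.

x̄ = (7.6 + 7.6 + 1.8 - 12.4 + 3.6) / 5 = 1.6400
deviations (xᵢ − x̄): 5.9600, 5.9600, 0.1600, -14.0400, 1.9600
Σ(xᵢ − x̄)² = 272.0320 ⇒ m₂ = 272.0320/5 = 54.40640
Σ(xᵢ − x̄)³ = -2336.6362 ⇒ m₃ = -2336.6362/5 = -467.32723
m₂^(3/2) = 54.40640^(1.5) = 401.30538
g_1 = m₃ / m₂^(3/2) = -467.32723 / 401.30538 ≈ -1.1645

-1.1645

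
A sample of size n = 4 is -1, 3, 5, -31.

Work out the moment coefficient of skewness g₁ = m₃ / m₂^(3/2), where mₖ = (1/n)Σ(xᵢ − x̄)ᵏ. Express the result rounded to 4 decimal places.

-1.0809

x̄ = (-1 + 3 + 5 - 31) / 4 = -6.0000
deviations (xᵢ − x̄): 5.0000, 9.0000, 11.0000, -25.0000
Σ(xᵢ − x̄)² = 852.0000 ⇒ m₂ = 852.0000/4 = 213.00000
Σ(xᵢ − x̄)³ = -13440.0000 ⇒ m₃ = -13440.0000/4 = -3360.00000
m₂^(3/2) = 213.00000^(1.5) = 3108.63266
g₁ = m₃ / m₂^(3/2) = -3360.00000 / 3108.63266 ≈ -1.0809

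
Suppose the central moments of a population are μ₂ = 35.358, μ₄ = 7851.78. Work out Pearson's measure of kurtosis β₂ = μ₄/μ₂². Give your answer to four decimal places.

6.2805

μ₂² = 35.358² = 1250.18816
μ₄/μ₂² = 7851.78 / 1250.18816 = 6.28048
β₂ ≈ 6.2805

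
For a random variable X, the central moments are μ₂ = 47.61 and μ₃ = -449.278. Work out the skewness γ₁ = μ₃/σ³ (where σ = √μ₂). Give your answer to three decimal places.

σ = √μ₂ = √47.61 = 6.90000
σ³ = μ₂^(3/2) = 328.50900
γ₁ = μ₃/σ³ = -449.278 / 328.50900 ≈ -1.368

-1.368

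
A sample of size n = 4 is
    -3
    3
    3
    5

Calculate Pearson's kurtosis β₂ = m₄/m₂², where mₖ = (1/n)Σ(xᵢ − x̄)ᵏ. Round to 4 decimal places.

x̄ = 2.0000
Σ(xᵢ − x̄)² = 36.0000 ⇒ m₂ = 9.00000
Σ(xᵢ − x̄)⁴ = 708.0000 ⇒ m₄ = 177.00000
m₂² = 81.00000
β₂ = m₄/m₂² = 177.00000 / 81.00000 ≈ 2.1852

2.1852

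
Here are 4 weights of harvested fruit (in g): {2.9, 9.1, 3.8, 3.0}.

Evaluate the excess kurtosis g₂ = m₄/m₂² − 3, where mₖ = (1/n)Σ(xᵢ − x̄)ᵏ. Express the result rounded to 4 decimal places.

x̄ = 4.7000
Σ(xᵢ − x̄)² = 26.3000 ⇒ m₂ = 6.57500
Σ(xᵢ − x̄)⁴ = 394.3154 ⇒ m₄ = 98.57885
m₂² = 43.23062
g₂ = m₄/m₂² − 3 = 2.28030 − 3 ≈ -0.7197

-0.7197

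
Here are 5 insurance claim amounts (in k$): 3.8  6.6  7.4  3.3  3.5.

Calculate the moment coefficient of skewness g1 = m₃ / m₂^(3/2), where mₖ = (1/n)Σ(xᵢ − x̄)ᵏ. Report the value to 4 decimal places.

0.4476

x̄ = (3.8 + 6.6 + 7.4 + 3.3 + 3.5) / 5 = 4.9200
deviations (xᵢ − x̄): -1.1200, 1.6800, 2.4800, -1.6200, -1.4200
Σ(xᵢ − x̄)² = 14.8680 ⇒ m₂ = 14.8680/5 = 2.97360
Σ(xᵢ − x̄)³ = 11.4749 ⇒ m₃ = 11.4749/5 = 2.29498
m₂^(3/2) = 2.97360^(1.5) = 5.12771
g1 = m₃ / m₂^(3/2) = 2.29498 / 5.12771 ≈ 0.4476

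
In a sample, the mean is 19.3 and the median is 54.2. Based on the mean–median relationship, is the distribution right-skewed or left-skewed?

left-skewed

mean − median = 19.3 − 54.2 = -34.9
mean < median ⇒ the longer tail is on the left ⇒ left-skewed (negatively skewed).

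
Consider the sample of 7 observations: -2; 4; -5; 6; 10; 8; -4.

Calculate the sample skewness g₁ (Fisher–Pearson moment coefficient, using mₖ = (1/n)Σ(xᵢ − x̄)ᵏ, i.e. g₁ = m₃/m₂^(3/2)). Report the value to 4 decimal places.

-0.0861

x̄ = (-2 + 4 - 5 + 6 + 10 + 8 - 4) / 7 = 2.4286
deviations (xᵢ − x̄): -4.4286, 1.5714, -7.4286, 3.5714, 7.5714, 5.5714, -6.4286
Σ(xᵢ − x̄)² = 219.7143 ⇒ m₂ = 219.7143/7 = 31.38776
Σ(xᵢ − x̄)³ = -106.0408 ⇒ m₃ = -106.0408/7 = -15.14869
m₂^(3/2) = 31.38776^(1.5) = 175.84919
g₁ = m₃ / m₂^(3/2) = -15.14869 / 175.84919 ≈ -0.0861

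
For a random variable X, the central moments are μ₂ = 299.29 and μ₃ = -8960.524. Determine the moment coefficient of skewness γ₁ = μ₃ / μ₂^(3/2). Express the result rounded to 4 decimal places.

-1.7306

σ = √μ₂ = √299.29 = 17.30000
σ³ = μ₂^(3/2) = 5177.71700
γ₁ = μ₃/σ³ = -8960.524 / 5177.71700 ≈ -1.7306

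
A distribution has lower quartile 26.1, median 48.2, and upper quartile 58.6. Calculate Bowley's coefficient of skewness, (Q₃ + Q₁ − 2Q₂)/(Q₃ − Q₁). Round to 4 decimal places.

numerator: Q₃ + Q₁ − 2Q₂ = 58.6 + 26.1 − 2×48.2 = -11.7000
denominator: Q₃ − Q₁ = 58.6 − 26.1 = 32.5000
Bowley skewness = -11.7000 / 32.5000 ≈ -0.3600

-0.3600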